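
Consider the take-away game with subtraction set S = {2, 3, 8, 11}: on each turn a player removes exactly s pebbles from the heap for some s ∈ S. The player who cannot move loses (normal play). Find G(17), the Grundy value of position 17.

n :  0  1  2  3  4  5  6  7  8  9 10 11 12 13 14 15 16 17
G :  0  0  1  1  2  0  0  1  1  2  0  3  1  2  2  0  3  1

1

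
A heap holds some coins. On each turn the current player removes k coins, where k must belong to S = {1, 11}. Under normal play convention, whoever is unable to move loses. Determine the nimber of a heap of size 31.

1

n :  0  1  2  3  4  5  6  7  8  9 10 11 12 13 14 15 16 17 18 19 20 21 22 23 24 25 26 27 28 29 30 31
G :  0  1  0  1  0  1  0  1  0  1  0  1  0  1  0  1  0  1  0  1  0  1  0  1  0  1  0  1  0  1  0  1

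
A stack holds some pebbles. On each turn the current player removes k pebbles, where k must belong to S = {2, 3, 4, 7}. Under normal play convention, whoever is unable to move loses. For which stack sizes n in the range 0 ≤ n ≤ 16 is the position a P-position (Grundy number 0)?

G(0) = 0
G(1) = mex{} = 0
G(2) = mex{0} = 1
G(3) = mex{0,0} = 1
G(4) = mex{1,0,0} = 2
G(5) = mex{1,1,0} = 2
G(6) = mex{2,1,1} = 0
G(7) = mex{2,2,1,0} = 3
G(8) = mex{0,2,2,0} = 1
G(9) = mex{3,0,2,1} = 4
G(10) = mex{1,3,0,1} = 2
G(11) = mex{4,1,3,2} = 0
G(12) = mex{2,4,1,2} = 0
G(13) = mex{0,2,4,0} = 1
G(14) = mex{0,0,2,3} = 1
G(15) = mex{1,0,0,1} = 2
G(16) = mex{1,1,0,4} = 2
P-positions are exactly the n with G(n) = 0.

0, 1, 6, 11, 12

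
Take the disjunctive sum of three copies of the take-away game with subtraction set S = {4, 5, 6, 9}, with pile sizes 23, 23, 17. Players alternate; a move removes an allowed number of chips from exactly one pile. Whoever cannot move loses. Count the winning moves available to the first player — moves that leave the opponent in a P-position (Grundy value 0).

All piles use S = {4, 5, 6, 9}:
n :  0  1  2  3  4  5  6  7  8  9 10 11 12 13 14 15 16 17 18 19 20 21 22 23
G :  0  0  0  0  1  1  1  1  2  2  2  2  3  0  0  0  0  1  1  1  1  2  2  2
Pile A: G(23) = 2.
Pile B: G(23) = 2.
Pile C: G(17) = 1.
Combined Grundy value = 2 ⊕ 2 ⊕ 1 = 1.
A winning move leaves total XOR = 0, i.e. changes one component's Grundy value g to g ⊕ X where X is the current total.
Pile A: need g' = 2⊕1 = 3. Options: 23−4→G=1, 23−5→G=1, 23−6→G=1, 23−9→G=0. Hits: 0.
Pile B: need g' = 2⊕1 = 3. Options: 23−4→G=1, 23−5→G=1, 23−6→G=1, 23−9→G=0. Hits: 0.
Pile C: need g' = 1⊕1 = 0. Options: 17−4→G=0, 17−5→G=3, 17−6→G=2, 17−9→G=2. Hits: 1.

1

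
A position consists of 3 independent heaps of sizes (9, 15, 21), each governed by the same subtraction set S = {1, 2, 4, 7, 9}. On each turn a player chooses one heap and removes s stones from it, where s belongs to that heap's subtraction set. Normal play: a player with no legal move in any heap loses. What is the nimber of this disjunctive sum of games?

All heaps use S = {1, 2, 4, 7, 9}:
G(0) = 0
G(1) = mex{0} = 1
G(2) = mex{1,0} = 2
G(3) = mex{2,1} = 0
G(4) = mex{0,2,0} = 1
G(5) = mex{1,0,1} = 2
G(6) = mex{2,1,2} = 0
G(7) = mex{0,2,0,0} = 1
G(8) = mex{1,0,1,1} = 2
G(9) = mex{2,1,2,2,0} = 3
G(10) = mex{3,2,0,0,1} = 4
G(11) = mex{4,3,1,1,2} = 0
G(12) = mex{0,4,2,2,0} = 1
G(13) = mex{1,0,3,0,1} = 2
G(14) = mex{2,1,4,1,2} = 0
G(15) = mex{0,2,0,2,0} = 1
G(16) = mex{1,0,1,3,1} = 2
G(17) = mex{2,1,2,4,2} = 0
G(18) = mex{0,2,0,0,3} = 1
G(19) = mex{1,0,1,1,4} = 2
G(20) = mex{2,1,2,2,0} = 3
G(21) = mex{3,2,0,0,1} = 4
Heap A: G(9) = 3.
Heap B: G(15) = 1.
Heap C: G(21) = 4.
Combined Grundy value = 3 ⊕ 1 ⊕ 4 = 6.

6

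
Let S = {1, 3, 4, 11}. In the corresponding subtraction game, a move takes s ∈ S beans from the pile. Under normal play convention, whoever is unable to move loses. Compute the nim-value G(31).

G(0) = 0
G(1) = mex{0} = 1
G(2) = mex{1} = 0
G(3) = mex{0,0} = 1
G(4) = mex{1,1,0} = 2
G(5) = mex{2,0,1} = 3
G(6) = mex{3,1,0} = 2
G(7) = mex{2,2,1} = 0
G(8) = mex{0,3,2} = 1
G(9) = mex{1,2,3} = 0
G(10) = mex{0,0,2} = 1
G(11) = mex{1,1,0,0} = 2
G(12) = mex{2,0,1,1} = 3
G(13) = mex{3,1,0,0} = 2
G(14) = mex{2,2,1,1} = 0
G(15) = mex{0,3,2,2} = 1
G(16) = mex{1,2,3,3} = 0
G(17) = mex{0,0,2,2} = 1
G(18) = mex{1,1,0,0} = 2
G(19) = mex{2,0,1,1} = 3
G(20) = mex{3,1,0,0} = 2
G(21) = mex{2,2,1,1} = 0
G(22) = mex{0,3,2,2} = 1
G(23) = mex{1,2,3,3} = 0
G(24) = mex{0,0,2,2} = 1
G(25) = mex{1,1,0,0} = 2
G(26) = mex{2,0,1,1} = 3
G(27) = mex{3,1,0,0} = 2
G(28) = mex{2,2,1,1} = 0
G(29) = mex{0,3,2,2} = 1
G(30) = mex{1,2,3,3} = 0
G(31) = mex{0,0,2,2} = 1

1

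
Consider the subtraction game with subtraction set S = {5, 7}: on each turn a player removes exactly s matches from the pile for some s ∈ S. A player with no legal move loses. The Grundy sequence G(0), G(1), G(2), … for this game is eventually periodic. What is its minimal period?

12

n :  0  1  2  3  4  5  6  7  8  9 10 11 12 13 14 15 16 17 18 19 20 21 22 23 24 25
G :  0  0  0  0  0  1  1  1  1  1  2  2  0  0  0  0  0  1  1  1  1  1  2  2  0  0
G(n+12) = G(n) holds for n = 0,…,6 (a full window of length max(S) = 7), so the sequence is purely periodic with period 12.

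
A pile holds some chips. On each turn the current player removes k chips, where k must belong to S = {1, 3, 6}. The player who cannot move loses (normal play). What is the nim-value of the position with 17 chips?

n :  0  1  2  3  4  5  6  7  8  9 10 11 12 13 14 15 16 17
G :  0  1  0  1  0  1  2  3  2  0  1  0  1  0  1  2  3  2

2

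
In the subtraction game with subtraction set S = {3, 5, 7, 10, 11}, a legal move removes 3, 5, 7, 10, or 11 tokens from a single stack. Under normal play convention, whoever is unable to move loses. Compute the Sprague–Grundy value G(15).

0

n :  0  1  2  3  4  5  6  7  8  9 10 11 12 13 14 15
G :  0  0  0  1  1  1  2  2  2  3  3  3  4  4  0  0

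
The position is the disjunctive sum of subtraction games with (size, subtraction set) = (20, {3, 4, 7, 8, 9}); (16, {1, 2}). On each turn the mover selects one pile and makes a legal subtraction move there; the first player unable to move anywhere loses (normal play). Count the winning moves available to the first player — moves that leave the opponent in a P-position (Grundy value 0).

3

Pile A, S = {3, 4, 7, 8, 9}:
n :  0  1  2  3  4  5  6  7  8  9 10 11 12 13 14 15 16 17 18 19 20
G :  0  0  0  1  1  1  2  2  2  3  3  3  0  0  0  1  1  1  2  2  2
G_A(20) = 2.
Pile B, S = {1, 2}:
G(0) = 0
G(1) = mex{0} = 1
G(2) = mex{1,0} = 2
G(3) = mex{2,1} = 0
G(4) = mex{0,2} = 1
G(5) = mex{1,0} = 2
G(6) = mex{2,1} = 0
G(7) = mex{0,2} = 1
G(8) = mex{1,0} = 2
G(9) = mex{2,1} = 0
G(10) = mex{0,2} = 1
G(11) = mex{1,0} = 2
G(12) = mex{2,1} = 0
G(13) = mex{0,2} = 1
G(14) = mex{1,0} = 2
G(15) = mex{2,1} = 0
G(16) = mex{0,2} = 1
G_B(16) = 1.
Combined Grundy value = 2 ⊕ 1 = 3.
A winning move leaves total XOR = 0, i.e. changes one component's Grundy value g to g ⊕ X where X is the current total.
Pile A: need g' = 2⊕3 = 1. Options: 20−3→G=1, 20−4→G=1, 20−7→G=0, 20−8→G=0, 20−9→G=3. Hits: 2.
Pile B: need g' = 1⊕3 = 2. Options: 16−1→G=0, 16−2→G=2. Hits: 1.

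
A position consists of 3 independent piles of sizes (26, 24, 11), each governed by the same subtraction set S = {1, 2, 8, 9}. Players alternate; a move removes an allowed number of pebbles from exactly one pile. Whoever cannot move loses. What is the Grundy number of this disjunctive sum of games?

0

All piles use S = {1, 2, 8, 9}:
G(0) = 0
G(1) = mex{0} = 1
G(2) = mex{1,0} = 2
G(3) = mex{2,1} = 0
G(4) = mex{0,2} = 1
G(5) = mex{1,0} = 2
G(6) = mex{2,1} = 0
G(7) = mex{0,2} = 1
G(8) = mex{1,0,0} = 2
G(9) = mex{2,1,1,0} = 3
G(10) = mex{3,2,2,1} = 0
G(11) = mex{0,3,0,2} = 1
G(12) = mex{1,0,1,0} = 2
G(13) = mex{2,1,2,1} = 0
G(14) = mex{0,2,0,2} = 1
G(15) = mex{1,0,1,0} = 2
G(16) = mex{2,1,2,1} = 0
G(17) = mex{0,2,3,2} = 1
G(18) = mex{1,0,0,3} = 2
G(19) = mex{2,1,1,0} = 3
G(20) = mex{3,2,2,1} = 0
G(21) = mex{0,3,0,2} = 1
G(22) = mex{1,0,1,0} = 2
G(23) = mex{2,1,2,1} = 0
G(24) = mex{0,2,0,2} = 1
G(25) = mex{1,0,1,0} = 2
G(26) = mex{2,1,2,1} = 0
Pile A: G(26) = 0.
Pile B: G(24) = 1.
Pile C: G(11) = 1.
Combined Grundy value = 0 ⊕ 1 ⊕ 1 = 0.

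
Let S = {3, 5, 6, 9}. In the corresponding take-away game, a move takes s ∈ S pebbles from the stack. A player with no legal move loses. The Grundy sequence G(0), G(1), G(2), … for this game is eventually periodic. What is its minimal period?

12

G(0) = 0
G(1) = mex{} = 0
G(2) = mex{} = 0
G(3) = mex{0} = 1
G(4) = mex{0} = 1
G(5) = mex{0,0} = 1
G(6) = mex{1,0,0} = 2
G(7) = mex{1,0,0} = 2
G(8) = mex{1,1,0} = 2
G(9) = mex{2,1,1,0} = 3
G(10) = mex{2,1,1,0} = 3
G(11) = mex{2,2,1,0} = 3
G(12) = mex{3,2,2,1} = 0
G(13) = mex{3,2,2,1} = 0
G(14) = mex{3,3,2,1} = 0
G(15) = mex{0,3,3,2} = 1
G(16) = mex{0,3,3,2} = 1
G(17) = mex{0,0,3,2} = 1
G(18) = mex{1,0,0,3} = 2
G(19) = mex{1,0,0,3} = 2
G(20) = mex{1,1,0,3} = 2
G(21) = mex{2,1,1,0} = 3
G(22) = mex{2,1,1,0} = 3
G(23) = mex{2,2,1,0} = 3
G(24) = mex{3,2,2,1} = 0
G(25) = mex{3,2,2,1} = 0
G(n+12) = G(n) holds for n = 0,…,8 (a full window of length max(S) = 9), so the sequence is purely periodic with period 12.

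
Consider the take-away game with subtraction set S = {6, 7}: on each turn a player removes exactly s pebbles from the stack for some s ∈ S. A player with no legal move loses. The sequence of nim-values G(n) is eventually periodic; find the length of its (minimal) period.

G(0) = 0
G(1) = mex{} = 0
G(2) = mex{} = 0
G(3) = mex{} = 0
G(4) = mex{} = 0
G(5) = mex{} = 0
G(6) = mex{0} = 1
G(7) = mex{0,0} = 1
G(8) = mex{0,0} = 1
G(9) = mex{0,0} = 1
G(10) = mex{0,0} = 1
G(11) = mex{0,0} = 1
G(12) = mex{1,0} = 2
G(13) = mex{1,1} = 0
G(14) = mex{1,1} = 0
G(15) = mex{1,1} = 0
G(16) = mex{1,1} = 0
G(17) = mex{1,1} = 0
G(18) = mex{2,1} = 0
G(19) = mex{0,2} = 1
G(20) = mex{0,0} = 1
G(21) = mex{0,0} = 1
G(22) = mex{0,0} = 1
G(23) = mex{0,0} = 1
G(24) = mex{0,0} = 1
G(25) = mex{1,0} = 2
G(26) = mex{1,1} = 0
G(27) = mex{1,1} = 0
G(n+13) = G(n) holds for n = 0,…,6 (a full window of length max(S) = 7), so the sequence is purely periodic with period 13.

13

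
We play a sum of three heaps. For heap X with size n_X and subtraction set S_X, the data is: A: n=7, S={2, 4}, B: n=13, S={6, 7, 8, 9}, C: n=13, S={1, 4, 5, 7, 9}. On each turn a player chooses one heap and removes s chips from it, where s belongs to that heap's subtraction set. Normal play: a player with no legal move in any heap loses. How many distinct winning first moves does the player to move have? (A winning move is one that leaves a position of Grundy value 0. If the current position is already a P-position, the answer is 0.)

4

Heap A, S = {2, 4}:
G(0) = 0
G(1) = mex{} = 0
G(2) = mex{0} = 1
G(3) = mex{0} = 1
G(4) = mex{1,0} = 2
G(5) = mex{1,0} = 2
G(6) = mex{2,1} = 0
G(7) = mex{2,1} = 0
G_A(7) = 0.
Heap B, S = {6, 7, 8, 9}:
G(0) = 0
G(1) = mex{} = 0
G(2) = mex{} = 0
G(3) = mex{} = 0
G(4) = mex{} = 0
G(5) = mex{} = 0
G(6) = mex{0} = 1
G(7) = mex{0,0} = 1
G(8) = mex{0,0,0} = 1
G(9) = mex{0,0,0,0} = 1
G(10) = mex{0,0,0,0} = 1
G(11) = mex{0,0,0,0} = 1
G(12) = mex{1,0,0,0} = 2
G(13) = mex{1,1,0,0} = 2
G_B(13) = 2.
Heap C, S = {1, 4, 5, 7, 9}:
G(0) = 0
G(1) = mex{0} = 1
G(2) = mex{1} = 0
G(3) = mex{0} = 1
G(4) = mex{1,0} = 2
G(5) = mex{2,1,0} = 3
G(6) = mex{3,0,1} = 2
G(7) = mex{2,1,0,0} = 3
G(8) = mex{3,2,1,1} = 0
G(9) = mex{0,3,2,0,0} = 1
G(10) = mex{1,2,3,1,1} = 0
G(11) = mex{0,3,2,2,0} = 1
G(12) = mex{1,0,3,3,1} = 2
G(13) = mex{2,1,0,2,2} = 3
G_C(13) = 3.
Combined Grundy value = 0 ⊕ 2 ⊕ 3 = 1.
A winning move leaves total XOR = 0, i.e. changes one component's Grundy value g to g ⊕ X where X is the current total.
Heap A: need g' = 0⊕1 = 1. Options: 7−2→G=2, 7−4→G=1. Hits: 1.
Heap B: need g' = 2⊕1 = 3. Options: 13−6→G=1, 13−7→G=1, 13−8→G=0, 13−9→G=0. Hits: 0.
Heap C: need g' = 3⊕1 = 2. Options: 13−1→G=2, 13−4→G=1, 13−5→G=0, 13−7→G=2, 13−9→G=2. Hits: 3.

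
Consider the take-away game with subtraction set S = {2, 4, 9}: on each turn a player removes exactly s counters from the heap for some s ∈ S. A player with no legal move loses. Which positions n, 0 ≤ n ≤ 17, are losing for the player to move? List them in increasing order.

G(0) = 0
G(1) = mex{} = 0
G(2) = mex{0} = 1
G(3) = mex{0} = 1
G(4) = mex{1,0} = 2
G(5) = mex{1,0} = 2
G(6) = mex{2,1} = 0
G(7) = mex{2,1} = 0
G(8) = mex{0,2} = 1
G(9) = mex{0,2,0} = 1
G(10) = mex{1,0,0} = 2
G(11) = mex{1,0,1} = 2
G(12) = mex{2,1,1} = 0
G(13) = mex{2,1,2} = 0
G(14) = mex{0,2,2} = 1
G(15) = mex{0,2,0} = 1
G(16) = mex{1,0,0} = 2
G(17) = mex{1,0,1} = 2
P-positions are exactly the n with G(n) = 0.

0, 1, 6, 7, 12, 13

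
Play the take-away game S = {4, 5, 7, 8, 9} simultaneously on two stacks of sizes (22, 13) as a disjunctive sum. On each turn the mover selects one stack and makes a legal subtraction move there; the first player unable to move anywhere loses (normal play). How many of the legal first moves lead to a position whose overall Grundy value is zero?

All stacks use S = {4, 5, 7, 8, 9}:
n :  0  1  2  3  4  5  6  7  8  9 10 11 12 13 14 15 16 17 18 19 20 21 22
G :  0  0  0  0  1  1  1  1  2  2  2  2  3  0  0  0  0  1  1  1  1  2  2
Stack A: G(22) = 2.
Stack B: G(13) = 0.
Combined Grundy value = 2 ⊕ 0 = 2.
A winning move leaves total XOR = 0, i.e. changes one component's Grundy value g to g ⊕ X where X is the current total.
Stack A: need g' = 2⊕2 = 0. Options: 22−4→G=1, 22−5→G=1, 22−7→G=0, 22−8→G=0, 22−9→G=0. Hits: 3.
Stack B: need g' = 0⊕2 = 2. Options: 13−4→G=2, 13−5→G=2, 13−7→G=1, 13−8→G=1, 13−9→G=1. Hits: 2.

5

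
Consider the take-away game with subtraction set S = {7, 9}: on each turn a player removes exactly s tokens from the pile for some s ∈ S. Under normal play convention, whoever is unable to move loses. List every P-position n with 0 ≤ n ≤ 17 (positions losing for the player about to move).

n :  0  1  2  3  4  5  6  7  8  9 10 11 12 13 14 15 16 17
G :  0  0  0  0  0  0  0  1  1  1  1  1  1  1  2  2  0  0
P-positions are exactly the n with G(n) = 0.

0, 1, 2, 3, 4, 5, 6, 16, 17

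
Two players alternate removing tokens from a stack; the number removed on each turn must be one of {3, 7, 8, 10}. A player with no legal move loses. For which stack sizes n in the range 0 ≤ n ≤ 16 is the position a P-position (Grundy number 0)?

0, 1, 2, 6, 15

n :  0  1  2  3  4  5  6  7  8  9 10 11 12 13 14 15 16
G :  0  0  0  1  1  1  0  2  2  1  3  3  2  2  4  0  3
P-positions are exactly the n with G(n) = 0.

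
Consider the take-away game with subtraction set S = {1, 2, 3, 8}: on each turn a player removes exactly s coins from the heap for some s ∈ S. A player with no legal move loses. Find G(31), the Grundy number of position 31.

0

G(0) = 0
G(1) = mex{0} = 1
G(2) = mex{1,0} = 2
G(3) = mex{2,1,0} = 3
G(4) = mex{3,2,1} = 0
G(5) = mex{0,3,2} = 1
G(6) = mex{1,0,3} = 2
G(7) = mex{2,1,0} = 3
G(8) = mex{3,2,1,0} = 4
G(9) = mex{4,3,2,1} = 0
G(10) = mex{0,4,3,2} = 1
G(11) = mex{1,0,4,3} = 2
G(12) = mex{2,1,0,0} = 3
G(13) = mex{3,2,1,1} = 0
G(14) = mex{0,3,2,2} = 1
G(15) = mex{1,0,3,3} = 2
G(16) = mex{2,1,0,4} = 3
G(17) = mex{3,2,1,0} = 4
G(18) = mex{4,3,2,1} = 0
G(19) = mex{0,4,3,2} = 1
G(20) = mex{1,0,4,3} = 2
G(21) = mex{2,1,0,0} = 3
G(22) = mex{3,2,1,1} = 0
G(23) = mex{0,3,2,2} = 1
G(24) = mex{1,0,3,3} = 2
G(25) = mex{2,1,0,4} = 3
G(26) = mex{3,2,1,0} = 4
G(27) = mex{4,3,2,1} = 0
G(28) = mex{0,4,3,2} = 1
G(29) = mex{1,0,4,3} = 2
G(30) = mex{2,1,0,0} = 3
G(31) = mex{3,2,1,1} = 0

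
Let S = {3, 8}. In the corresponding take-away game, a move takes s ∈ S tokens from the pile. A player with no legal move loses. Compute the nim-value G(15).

n :  0  1  2  3  4  5  6  7  8  9 10 11 12 13 14 15
G :  0  0  0  1  1  1  0  0  2  1  1  0  0  0  1  1

1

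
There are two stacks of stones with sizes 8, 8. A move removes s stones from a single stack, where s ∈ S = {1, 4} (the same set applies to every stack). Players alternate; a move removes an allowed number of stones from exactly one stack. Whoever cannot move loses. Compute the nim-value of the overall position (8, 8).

0

All stacks use S = {1, 4}:
G(0) = 0
G(1) = mex{0} = 1
G(2) = mex{1} = 0
G(3) = mex{0} = 1
G(4) = mex{1,0} = 2
G(5) = mex{2,1} = 0
G(6) = mex{0,0} = 1
G(7) = mex{1,1} = 0
G(8) = mex{0,2} = 1
Stack A: G(8) = 1.
Stack B: G(8) = 1.
Combined Grundy value = 1 ⊕ 1 = 0.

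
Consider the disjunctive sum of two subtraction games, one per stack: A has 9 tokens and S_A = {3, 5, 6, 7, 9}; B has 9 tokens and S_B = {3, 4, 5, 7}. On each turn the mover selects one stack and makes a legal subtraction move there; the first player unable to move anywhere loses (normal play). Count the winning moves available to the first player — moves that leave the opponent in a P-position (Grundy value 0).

0

Stack A, S = {3, 5, 6, 7, 9}:
G(0) = 0
G(1) = mex{} = 0
G(2) = mex{} = 0
G(3) = mex{0} = 1
G(4) = mex{0} = 1
G(5) = mex{0,0} = 1
G(6) = mex{1,0,0} = 2
G(7) = mex{1,0,0,0} = 2
G(8) = mex{1,1,0,0} = 2
G(9) = mex{2,1,1,0,0} = 3
G_A(9) = 3.
Stack B, S = {3, 4, 5, 7}:
G(0) = 0
G(1) = mex{} = 0
G(2) = mex{} = 0
G(3) = mex{0} = 1
G(4) = mex{0,0} = 1
G(5) = mex{0,0,0} = 1
G(6) = mex{1,0,0} = 2
G(7) = mex{1,1,0,0} = 2
G(8) = mex{1,1,1,0} = 2
G(9) = mex{2,1,1,0} = 3
G_B(9) = 3.
Combined Grundy value = 3 ⊕ 3 = 0.
A winning move leaves total XOR = 0, i.e. changes one component's Grundy value g to g ⊕ X where X is the current total.
Stack A: target g' = 3⊕0 = 3, but every legal move changes the Grundy value (mex property), so 0 moves.
Stack B: target g' = 3⊕0 = 3, but every legal move changes the Grundy value (mex property), so 0 moves.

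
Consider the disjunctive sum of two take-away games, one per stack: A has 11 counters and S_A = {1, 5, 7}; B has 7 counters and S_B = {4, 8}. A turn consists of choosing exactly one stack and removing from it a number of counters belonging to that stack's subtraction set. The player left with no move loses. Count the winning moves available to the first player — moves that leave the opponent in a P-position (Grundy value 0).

Stack A, S = {1, 5, 7}:
n :  0  1  2  3  4  5  6  7  8  9 10 11
G :  0  1  0  1  0  1  0  1  0  1  0  1
G_A(11) = 1.
Stack B, S = {4, 8}:
G(0) = 0
G(1) = mex{} = 0
G(2) = mex{} = 0
G(3) = mex{} = 0
G(4) = mex{0} = 1
G(5) = mex{0} = 1
G(6) = mex{0} = 1
G(7) = mex{0} = 1
G_B(7) = 1.
Combined Grundy value = 1 ⊕ 1 = 0.
A winning move leaves total XOR = 0, i.e. changes one component's Grundy value g to g ⊕ X where X is the current total.
Stack A: target g' = 1⊕0 = 1, but every legal move changes the Grundy value (mex property), so 0 moves.
Stack B: target g' = 1⊕0 = 1, but every legal move changes the Grundy value (mex property), so 0 moves.

0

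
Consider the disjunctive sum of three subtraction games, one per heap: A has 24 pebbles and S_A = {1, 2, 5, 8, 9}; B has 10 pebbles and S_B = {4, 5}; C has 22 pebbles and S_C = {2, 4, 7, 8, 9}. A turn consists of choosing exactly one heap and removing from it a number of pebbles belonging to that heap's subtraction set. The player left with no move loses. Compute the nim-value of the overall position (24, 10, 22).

Heap A, S = {1, 2, 5, 8, 9}:
n :  0  1  2  3  4  5  6  7  8  9 10 11 12 13 14 15 16 17 18 19 20 21 22 23 24
G :  0  1  2  0  1  2  0  1  2  3  0  1  2  0  1  2  0  1  2  3  0  1  2  0  1
G_A(24) = 1.
Heap B, S = {4, 5}:
n :  0  1  2  3  4  5  6  7  8  9 10
G :  0  0  0  0  1  1  1  1  2  0  0
G_B(10) = 0.
Heap C, S = {2, 4, 7, 8, 9}:
G(0) = 0
G(1) = mex{} = 0
G(2) = mex{0} = 1
G(3) = mex{0} = 1
G(4) = mex{1,0} = 2
G(5) = mex{1,0} = 2
G(6) = mex{2,1} = 0
G(7) = mex{2,1,0} = 3
G(8) = mex{0,2,0,0} = 1
G(9) = mex{3,2,1,0,0} = 4
G(10) = mex{1,0,1,1,0} = 2
G(11) = mex{4,3,2,1,1} = 0
G(12) = mex{2,1,2,2,1} = 0
G(13) = mex{0,4,0,2,2} = 1
G(14) = mex{0,2,3,0,2} = 1
G(15) = mex{1,0,1,3,0} = 2
G(16) = mex{1,0,4,1,3} = 2
G(17) = mex{2,1,2,4,1} = 0
G(18) = mex{2,1,0,2,4} = 3
G(19) = mex{0,2,0,0,2} = 1
G(20) = mex{3,2,1,0,0} = 4
G(21) = mex{1,0,1,1,0} = 2
G(22) = mex{4,3,2,1,1} = 0
G_C(22) = 0.
Combined Grundy value = 1 ⊕ 0 ⊕ 0 = 1.

1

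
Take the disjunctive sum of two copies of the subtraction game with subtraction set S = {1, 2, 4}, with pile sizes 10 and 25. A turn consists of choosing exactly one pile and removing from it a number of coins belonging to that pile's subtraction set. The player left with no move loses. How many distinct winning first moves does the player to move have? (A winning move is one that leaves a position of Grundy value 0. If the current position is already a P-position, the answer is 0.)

All piles use S = {1, 2, 4}:
n :  0  1  2  3  4  5  6  7  8  9 10 11 12 13 14 15 16 17 18 19 20 21 22 23 24 25
G :  0  1  2  0  1  2  0  1  2  0  1  2  0  1  2  0  1  2  0  1  2  0  1  2  0  1
Pile A: G(10) = 1.
Pile B: G(25) = 1.
Combined Grundy value = 1 ⊕ 1 = 0.
A winning move leaves total XOR = 0, i.e. changes one component's Grundy value g to g ⊕ X where X is the current total.
Pile A: target g' = 1⊕0 = 1, but every legal move changes the Grundy value (mex property), so 0 moves.
Pile B: target g' = 1⊕0 = 1, but every legal move changes the Grundy value (mex property), so 0 moves.

0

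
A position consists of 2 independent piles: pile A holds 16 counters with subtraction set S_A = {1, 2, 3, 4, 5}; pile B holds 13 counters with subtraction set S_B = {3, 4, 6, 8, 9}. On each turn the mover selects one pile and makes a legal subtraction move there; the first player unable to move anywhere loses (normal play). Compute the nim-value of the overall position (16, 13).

Pile A, S = {1, 2, 3, 4, 5}:
n :  0  1  2  3  4  5  6  7  8  9 10 11 12 13 14 15 16
G :  0  1  2  3  4  5  0  1  2  3  4  5  0  1  2  3  4
G_A(16) = 4.
Pile B, S = {3, 4, 6, 8, 9}:
G(0) = 0
G(1) = mex{} = 0
G(2) = mex{} = 0
G(3) = mex{0} = 1
G(4) = mex{0,0} = 1
G(5) = mex{0,0} = 1
G(6) = mex{1,0,0} = 2
G(7) = mex{1,1,0} = 2
G(8) = mex{1,1,0,0} = 2
G(9) = mex{2,1,1,0,0} = 3
G(10) = mex{2,2,1,0,0} = 3
G(11) = mex{2,2,1,1,0} = 3
G(12) = mex{3,2,2,1,1} = 0
G(13) = mex{3,3,2,1,1} = 0
G_B(13) = 0.
Combined Grundy value = 4 ⊕ 0 = 4.

4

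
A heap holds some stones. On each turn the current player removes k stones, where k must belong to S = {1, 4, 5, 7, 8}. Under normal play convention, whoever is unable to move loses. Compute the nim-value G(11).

0

n :  0  1  2  3  4  5  6  7  8  9 10 11
G :  0  1  0  1  2  3  2  3  4  5  4  0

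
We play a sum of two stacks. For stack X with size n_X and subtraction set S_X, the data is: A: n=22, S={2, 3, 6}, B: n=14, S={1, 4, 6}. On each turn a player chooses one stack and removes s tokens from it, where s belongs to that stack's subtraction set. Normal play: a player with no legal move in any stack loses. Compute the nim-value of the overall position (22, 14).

0

Stack A, S = {2, 3, 6}:
G(0) = 0
G(1) = mex{} = 0
G(2) = mex{0} = 1
G(3) = mex{0,0} = 1
G(4) = mex{1,0} = 2
G(5) = mex{1,1} = 0
G(6) = mex{2,1,0} = 3
G(7) = mex{0,2,0} = 1
G(8) = mex{3,0,1} = 2
G(9) = mex{1,3,1} = 0
G(10) = mex{2,1,2} = 0
G(11) = mex{0,2,0} = 1
G(12) = mex{0,0,3} = 1
G(13) = mex{1,0,1} = 2
G(14) = mex{1,1,2} = 0
G(15) = mex{2,1,0} = 3
G(16) = mex{0,2,0} = 1
G(17) = mex{3,0,1} = 2
G(18) = mex{1,3,1} = 0
G(19) = mex{2,1,2} = 0
G(20) = mex{0,2,0} = 1
G(21) = mex{0,0,3} = 1
G(22) = mex{1,0,1} = 2
G_A(22) = 2.
Stack B, S = {1, 4, 6}:
G(0) = 0
G(1) = mex{0} = 1
G(2) = mex{1} = 0
G(3) = mex{0} = 1
G(4) = mex{1,0} = 2
G(5) = mex{2,1} = 0
G(6) = mex{0,0,0} = 1
G(7) = mex{1,1,1} = 0
G(8) = mex{0,2,0} = 1
G(9) = mex{1,0,1} = 2
G(10) = mex{2,1,2} = 0
G(11) = mex{0,0,0} = 1
G(12) = mex{1,1,1} = 0
G(13) = mex{0,2,0} = 1
G(14) = mex{1,0,1} = 2
G_B(14) = 2.
Combined Grundy value = 2 ⊕ 2 = 0.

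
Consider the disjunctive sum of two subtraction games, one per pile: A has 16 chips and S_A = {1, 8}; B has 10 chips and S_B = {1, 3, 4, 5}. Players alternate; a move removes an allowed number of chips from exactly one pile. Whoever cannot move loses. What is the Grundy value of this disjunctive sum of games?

Pile A, S = {1, 8}:
n :  0  1  2  3  4  5  6  7  8  9 10 11 12 13 14 15 16
G :  0  1  0  1  0  1  0  1  2  0  1  0  1  0  1  0  1
G_A(16) = 1.
Pile B, S = {1, 3, 4, 5}:
n :  0  1  2  3  4  5  6  7  8  9 10
G :  0  1  0  1  2  3  2  3  0  1  0
G_B(10) = 0.
Combined Grundy value = 1 ⊕ 0 = 1.

1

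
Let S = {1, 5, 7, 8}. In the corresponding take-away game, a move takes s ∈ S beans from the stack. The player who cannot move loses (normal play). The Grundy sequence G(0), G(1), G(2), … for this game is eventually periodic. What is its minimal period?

15

G(0) = 0
G(1) = mex{0} = 1
G(2) = mex{1} = 0
G(3) = mex{0} = 1
G(4) = mex{1} = 0
G(5) = mex{0,0} = 1
G(6) = mex{1,1} = 0
G(7) = mex{0,0,0} = 1
G(8) = mex{1,1,1,0} = 2
G(9) = mex{2,0,0,1} = 3
G(10) = mex{3,1,1,0} = 2
G(11) = mex{2,0,0,1} = 3
G(12) = mex{3,1,1,0} = 2
G(13) = mex{2,2,0,1} = 3
G(14) = mex{3,3,1,0} = 2
G(15) = mex{2,2,2,1} = 0
G(16) = mex{0,3,3,2} = 1
G(17) = mex{1,2,2,3} = 0
G(18) = mex{0,3,3,2} = 1
G(19) = mex{1,2,2,3} = 0
G(20) = mex{0,0,3,2} = 1
G(21) = mex{1,1,2,3} = 0
G(22) = mex{0,0,0,2} = 1
G(23) = mex{1,1,1,0} = 2
G(24) = mex{2,0,0,1} = 3
G(25) = mex{3,1,1,0} = 2
G(26) = mex{2,0,0,1} = 3
G(27) = mex{3,1,1,0} = 2
G(28) = mex{2,2,0,1} = 3
G(29) = mex{3,3,1,0} = 2
G(30) = mex{2,2,2,1} = 0
G(31) = mex{0,3,3,2} = 1
G(n+15) = G(n) holds for n = 0,…,7 (a full window of length max(S) = 8), so the sequence is purely periodic with period 15.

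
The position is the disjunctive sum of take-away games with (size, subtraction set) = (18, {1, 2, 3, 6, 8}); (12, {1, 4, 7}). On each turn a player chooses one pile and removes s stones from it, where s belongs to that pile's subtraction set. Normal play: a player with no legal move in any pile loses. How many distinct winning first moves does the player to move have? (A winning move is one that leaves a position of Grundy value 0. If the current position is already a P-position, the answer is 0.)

3

Pile A, S = {1, 2, 3, 6, 8}:
G(0) = 0
G(1) = mex{0} = 1
G(2) = mex{1,0} = 2
G(3) = mex{2,1,0} = 3
G(4) = mex{3,2,1} = 0
G(5) = mex{0,3,2} = 1
G(6) = mex{1,0,3,0} = 2
G(7) = mex{2,1,0,1} = 3
G(8) = mex{3,2,1,2,0} = 4
G(9) = mex{4,3,2,3,1} = 0
G(10) = mex{0,4,3,0,2} = 1
G(11) = mex{1,0,4,1,3} = 2
G(12) = mex{2,1,0,2,0} = 3
G(13) = mex{3,2,1,3,1} = 0
G(14) = mex{0,3,2,4,2} = 1
G(15) = mex{1,0,3,0,3} = 2
G(16) = mex{2,1,0,1,4} = 3
G(17) = mex{3,2,1,2,0} = 4
G(18) = mex{4,3,2,3,1} = 0
G_A(18) = 0.
Pile B, S = {1, 4, 7}:
n :  0  1  2  3  4  5  6  7  8  9 10 11 12
G :  0  1  0  1  2  0  1  2  0  1  0  1  2
G_B(12) = 2.
Combined Grundy value = 0 ⊕ 2 = 2.
A winning move leaves total XOR = 0, i.e. changes one component's Grundy value g to g ⊕ X where X is the current total.
Pile A: need g' = 0⊕2 = 2. Options: 18−1→G=4, 18−2→G=3, 18−3→G=2, 18−6→G=3, 18−8→G=1. Hits: 1.
Pile B: need g' = 2⊕2 = 0. Options: 12−1→G=1, 12−4→G=0, 12−7→G=0. Hits: 2.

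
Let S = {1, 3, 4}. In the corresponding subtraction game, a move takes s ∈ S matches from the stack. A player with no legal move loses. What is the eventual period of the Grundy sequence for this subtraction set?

7

G(0) = 0
G(1) = mex{0} = 1
G(2) = mex{1} = 0
G(3) = mex{0,0} = 1
G(4) = mex{1,1,0} = 2
G(5) = mex{2,0,1} = 3
G(6) = mex{3,1,0} = 2
G(7) = mex{2,2,1} = 0
G(8) = mex{0,3,2} = 1
G(9) = mex{1,2,3} = 0
G(10) = mex{0,0,2} = 1
G(11) = mex{1,1,0} = 2
G(12) = mex{2,0,1} = 3
G(13) = mex{3,1,0} = 2
G(14) = mex{2,2,1} = 0
G(15) = mex{0,3,2} = 1
G(n+7) = G(n) holds for n = 0,…,3 (a full window of length max(S) = 4), so the sequence is purely periodic with period 7.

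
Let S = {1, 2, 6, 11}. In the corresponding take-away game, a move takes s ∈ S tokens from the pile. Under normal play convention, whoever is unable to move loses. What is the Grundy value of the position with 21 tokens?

n :  0  1  2  3  4  5  6  7  8  9 10 11 12 13 14 15 16 17 18 19 20 21
G :  0  1  2  0  1  2  3  0  1  2  0  1  2  3  4  0  1  2  3  0  1  2

2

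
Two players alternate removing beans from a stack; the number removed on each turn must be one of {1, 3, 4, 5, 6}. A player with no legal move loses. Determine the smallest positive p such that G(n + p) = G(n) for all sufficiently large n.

G(0) = 0
G(1) = mex{0} = 1
G(2) = mex{1} = 0
G(3) = mex{0,0} = 1
G(4) = mex{1,1,0} = 2
G(5) = mex{2,0,1,0} = 3
G(6) = mex{3,1,0,1,0} = 2
G(7) = mex{2,2,1,0,1} = 3
G(8) = mex{3,3,2,1,0} = 4
G(9) = mex{4,2,3,2,1} = 0
G(10) = mex{0,3,2,3,2} = 1
G(11) = mex{1,4,3,2,3} = 0
G(12) = mex{0,0,4,3,2} = 1
G(13) = mex{1,1,0,4,3} = 2
G(14) = mex{2,0,1,0,4} = 3
G(15) = mex{3,1,0,1,0} = 2
G(16) = mex{2,2,1,0,1} = 3
G(17) = mex{3,3,2,1,0} = 4
G(18) = mex{4,2,3,2,1} = 0
G(19) = mex{0,3,2,3,2} = 1
G(n+9) = G(n) holds for n = 0,…,5 (a full window of length max(S) = 6), so the sequence is purely periodic with period 9.

9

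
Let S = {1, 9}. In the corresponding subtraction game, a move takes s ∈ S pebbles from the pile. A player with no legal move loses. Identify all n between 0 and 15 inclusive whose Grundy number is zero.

0, 2, 4, 6, 8, 10, 12, 14

n :  0  1  2  3  4  5  6  7  8  9 10 11 12 13 14 15
G :  0  1  0  1  0  1  0  1  0  1  0  1  0  1  0  1
P-positions are exactly the n with G(n) = 0.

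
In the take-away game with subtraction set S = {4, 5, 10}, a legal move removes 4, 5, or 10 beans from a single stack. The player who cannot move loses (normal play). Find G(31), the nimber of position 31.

n :  0  1  2  3  4  5  6  7  8  9 10 11 12 13 14 15 16 17 18 19 20 21 22 23 24 25 26 27 28 29 30 31
G :  0  0  0  0  1  1  1  1  2  0  2  2  3  1  3  0  0  0  0  1  1  1  1  2  0  2  2  3  1  3  0  0

0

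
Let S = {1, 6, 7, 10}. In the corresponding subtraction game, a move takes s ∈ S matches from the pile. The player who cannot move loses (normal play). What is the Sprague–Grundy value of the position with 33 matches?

3

n :  0  1  2  3  4  5  6  7  8  9 10 11 12 13 14 15 16 17 18 19 20 21 22 23 24 25 26 27 28 29 30 31 32 33
G :  0  1  0  1  0  1  2  3  2  3  2  3  4  0  1  0  1  0  1  2  3  2  3  2  3  4  0  1  0  1  0  1  2  3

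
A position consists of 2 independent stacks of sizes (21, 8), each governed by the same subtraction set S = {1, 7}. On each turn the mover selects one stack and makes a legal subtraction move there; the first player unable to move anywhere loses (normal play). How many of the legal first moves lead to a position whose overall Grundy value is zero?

All stacks use S = {1, 7}:
G(0) = 0
G(1) = mex{0} = 1
G(2) = mex{1} = 0
G(3) = mex{0} = 1
G(4) = mex{1} = 0
G(5) = mex{0} = 1
G(6) = mex{1} = 0
G(7) = mex{0,0} = 1
G(8) = mex{1,1} = 0
G(9) = mex{0,0} = 1
G(10) = mex{1,1} = 0
G(11) = mex{0,0} = 1
G(12) = mex{1,1} = 0
G(13) = mex{0,0} = 1
G(14) = mex{1,1} = 0
G(15) = mex{0,0} = 1
G(16) = mex{1,1} = 0
G(17) = mex{0,0} = 1
G(18) = mex{1,1} = 0
G(19) = mex{0,0} = 1
G(20) = mex{1,1} = 0
G(21) = mex{0,0} = 1
Stack A: G(21) = 1.
Stack B: G(8) = 0.
Combined Grundy value = 1 ⊕ 0 = 1.
A winning move leaves total XOR = 0, i.e. changes one component's Grundy value g to g ⊕ X where X is the current total.
Stack A: need g' = 1⊕1 = 0. Options: 21−1→G=0, 21−7→G=0. Hits: 2.
Stack B: need g' = 0⊕1 = 1. Options: 8−1→G=1, 8−7→G=1. Hits: 2.

4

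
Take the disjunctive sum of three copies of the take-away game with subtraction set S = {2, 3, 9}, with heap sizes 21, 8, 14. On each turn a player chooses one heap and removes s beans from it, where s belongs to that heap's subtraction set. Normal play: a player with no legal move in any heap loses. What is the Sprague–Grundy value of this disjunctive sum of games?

2

All heaps use S = {2, 3, 9}:
G(0) = 0
G(1) = mex{} = 0
G(2) = mex{0} = 1
G(3) = mex{0,0} = 1
G(4) = mex{1,0} = 2
G(5) = mex{1,1} = 0
G(6) = mex{2,1} = 0
G(7) = mex{0,2} = 1
G(8) = mex{0,0} = 1
G(9) = mex{1,0,0} = 2
G(10) = mex{1,1,0} = 2
G(11) = mex{2,1,1} = 0
G(12) = mex{2,2,1} = 0
G(13) = mex{0,2,2} = 1
G(14) = mex{0,0,0} = 1
G(15) = mex{1,0,0} = 2
G(16) = mex{1,1,1} = 0
G(17) = mex{2,1,1} = 0
G(18) = mex{0,2,2} = 1
G(19) = mex{0,0,2} = 1
G(20) = mex{1,0,0} = 2
G(21) = mex{1,1,0} = 2
Heap A: G(21) = 2.
Heap B: G(8) = 1.
Heap C: G(14) = 1.
Combined Grundy value = 2 ⊕ 1 ⊕ 1 = 2.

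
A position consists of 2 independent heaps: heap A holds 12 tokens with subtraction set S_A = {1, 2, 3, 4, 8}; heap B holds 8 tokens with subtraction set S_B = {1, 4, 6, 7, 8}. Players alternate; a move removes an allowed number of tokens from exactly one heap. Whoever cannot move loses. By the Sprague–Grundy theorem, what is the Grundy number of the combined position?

Heap A, S = {1, 2, 3, 4, 8}:
n :  0  1  2  3  4  5  6  7  8  9 10 11 12
G :  0  1  2  3  4  0  1  2  3  4  0  1  2
G_A(12) = 2.
Heap B, S = {1, 4, 6, 7, 8}:
n : 0 1 2 3 4 5 6 7 8
G : 0 1 0 1 2 0 1 2 3
G_B(8) = 3.
Combined Grundy value = 2 ⊕ 3 = 1.

1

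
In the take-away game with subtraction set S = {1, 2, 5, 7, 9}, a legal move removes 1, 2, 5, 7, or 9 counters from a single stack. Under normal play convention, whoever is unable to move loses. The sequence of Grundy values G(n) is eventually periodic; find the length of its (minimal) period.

G(0) = 0
G(1) = mex{0} = 1
G(2) = mex{1,0} = 2
G(3) = mex{2,1} = 0
G(4) = mex{0,2} = 1
G(5) = mex{1,0,0} = 2
G(6) = mex{2,1,1} = 0
G(7) = mex{0,2,2,0} = 1
G(8) = mex{1,0,0,1} = 2
G(9) = mex{2,1,1,2,0} = 3
G(10) = mex{3,2,2,0,1} = 4
G(11) = mex{4,3,0,1,2} = 5
G(12) = mex{5,4,1,2,0} = 3
G(13) = mex{3,5,2,0,1} = 4
G(14) = mex{4,3,3,1,2} = 0
G(15) = mex{0,4,4,2,0} = 1
G(16) = mex{1,0,5,3,1} = 2
G(17) = mex{2,1,3,4,2} = 0
G(18) = mex{0,2,4,5,3} = 1
G(19) = mex{1,0,0,3,4} = 2
G(20) = mex{2,1,1,4,5} = 0
G(21) = mex{0,2,2,0,3} = 1
G(22) = mex{1,0,0,1,4} = 2
G(23) = mex{2,1,1,2,0} = 3
G(24) = mex{3,2,2,0,1} = 4
G(25) = mex{4,3,0,1,2} = 5
G(26) = mex{5,4,1,2,0} = 3
G(27) = mex{3,5,2,0,1} = 4
G(28) = mex{4,3,3,1,2} = 0
G(29) = mex{0,4,4,2,0} = 1
G(n+14) = G(n) holds for n = 0,…,8 (a full window of length max(S) = 9), so the sequence is purely periodic with period 14.

14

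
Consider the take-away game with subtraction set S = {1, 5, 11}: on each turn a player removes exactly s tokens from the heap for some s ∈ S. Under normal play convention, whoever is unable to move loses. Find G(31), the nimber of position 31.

G(0) = 0
G(1) = mex{0} = 1
G(2) = mex{1} = 0
G(3) = mex{0} = 1
G(4) = mex{1} = 0
G(5) = mex{0,0} = 1
G(6) = mex{1,1} = 0
G(7) = mex{0,0} = 1
G(8) = mex{1,1} = 0
G(9) = mex{0,0} = 1
G(10) = mex{1,1} = 0
G(11) = mex{0,0,0} = 1
G(12) = mex{1,1,1} = 0
G(13) = mex{0,0,0} = 1
G(14) = mex{1,1,1} = 0
G(15) = mex{0,0,0} = 1
G(16) = mex{1,1,1} = 0
G(17) = mex{0,0,0} = 1
G(18) = mex{1,1,1} = 0
G(19) = mex{0,0,0} = 1
G(20) = mex{1,1,1} = 0
G(21) = mex{0,0,0} = 1
G(22) = mex{1,1,1} = 0
G(23) = mex{0,0,0} = 1
G(24) = mex{1,1,1} = 0
G(25) = mex{0,0,0} = 1
G(26) = mex{1,1,1} = 0
G(27) = mex{0,0,0} = 1
G(28) = mex{1,1,1} = 0
G(29) = mex{0,0,0} = 1
G(30) = mex{1,1,1} = 0
G(31) = mex{0,0,0} = 1

1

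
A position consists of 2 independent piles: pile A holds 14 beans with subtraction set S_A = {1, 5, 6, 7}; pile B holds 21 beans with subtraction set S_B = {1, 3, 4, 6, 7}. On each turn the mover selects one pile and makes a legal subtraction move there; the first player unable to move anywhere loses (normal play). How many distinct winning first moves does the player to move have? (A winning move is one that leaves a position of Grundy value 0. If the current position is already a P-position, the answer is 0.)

2

Pile A, S = {1, 5, 6, 7}:
G(0) = 0
G(1) = mex{0} = 1
G(2) = mex{1} = 0
G(3) = mex{0} = 1
G(4) = mex{1} = 0
G(5) = mex{0,0} = 1
G(6) = mex{1,1,0} = 2
G(7) = mex{2,0,1,0} = 3
G(8) = mex{3,1,0,1} = 2
G(9) = mex{2,0,1,0} = 3
G(10) = mex{3,1,0,1} = 2
G(11) = mex{2,2,1,0} = 3
G(12) = mex{3,3,2,1} = 0
G(13) = mex{0,2,3,2} = 1
G(14) = mex{1,3,2,3} = 0
G_A(14) = 0.
Pile B, S = {1, 3, 4, 6, 7}:
n :  0  1  2  3  4  5  6  7  8  9 10 11 12 13 14 15 16 17 18 19 20 21
G :  0  1  0  1  2  3  2  3  4  5  0  1  0  1  2  3  2  3  4  5  0  1
G_B(21) = 1.
Combined Grundy value = 0 ⊕ 1 = 1.
A winning move leaves total XOR = 0, i.e. changes one component's Grundy value g to g ⊕ X where X is the current total.
Pile A: need g' = 0⊕1 = 1. Options: 14−1→G=1, 14−5→G=3, 14−6→G=2, 14−7→G=3. Hits: 1.
Pile B: need g' = 1⊕1 = 0. Options: 21−1→G=0, 21−3→G=4, 21−4→G=3, 21−6→G=3, 21−7→G=2. Hits: 1.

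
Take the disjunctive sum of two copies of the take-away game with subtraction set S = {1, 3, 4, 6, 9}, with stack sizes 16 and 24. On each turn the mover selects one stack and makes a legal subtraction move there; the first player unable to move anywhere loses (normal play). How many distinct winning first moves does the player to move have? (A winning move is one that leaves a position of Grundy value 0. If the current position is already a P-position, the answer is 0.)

All stacks use S = {1, 3, 4, 6, 9}:
G(0) = 0
G(1) = mex{0} = 1
G(2) = mex{1} = 0
G(3) = mex{0,0} = 1
G(4) = mex{1,1,0} = 2
G(5) = mex{2,0,1} = 3
G(6) = mex{3,1,0,0} = 2
G(7) = mex{2,2,1,1} = 0
G(8) = mex{0,3,2,0} = 1
G(9) = mex{1,2,3,1,0} = 4
G(10) = mex{4,0,2,2,1} = 3
G(11) = mex{3,1,0,3,0} = 2
G(12) = mex{2,4,1,2,1} = 0
G(13) = mex{0,3,4,0,2} = 1
G(14) = mex{1,2,3,1,3} = 0
G(15) = mex{0,0,2,4,2} = 1
G(16) = mex{1,1,0,3,0} = 2
G(17) = mex{2,0,1,2,1} = 3
G(18) = mex{3,1,0,0,4} = 2
G(19) = mex{2,2,1,1,3} = 0
G(20) = mex{0,3,2,0,2} = 1
G(21) = mex{1,2,3,1,0} = 4
G(22) = mex{4,0,2,2,1} = 3
G(23) = mex{3,1,0,3,0} = 2
G(24) = mex{2,4,1,2,1} = 0
Stack A: G(16) = 2.
Stack B: G(24) = 0.
Combined Grundy value = 2 ⊕ 0 = 2.
A winning move leaves total XOR = 0, i.e. changes one component's Grundy value g to g ⊕ X where X is the current total.
Stack A: need g' = 2⊕2 = 0. Options: 16−1→G=1, 16−3→G=1, 16−4→G=0, 16−6→G=3, 16−9→G=0. Hits: 2.
Stack B: need g' = 0⊕2 = 2. Options: 24−1→G=2, 24−3→G=4, 24−4→G=1, 24−6→G=2, 24−9→G=1. Hits: 2.

4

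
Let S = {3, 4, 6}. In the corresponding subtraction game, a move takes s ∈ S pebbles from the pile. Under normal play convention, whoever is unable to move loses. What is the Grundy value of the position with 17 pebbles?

2

G(0) = 0
G(1) = mex{} = 0
G(2) = mex{} = 0
G(3) = mex{0} = 1
G(4) = mex{0,0} = 1
G(5) = mex{0,0} = 1
G(6) = mex{1,0,0} = 2
G(7) = mex{1,1,0} = 2
G(8) = mex{1,1,0} = 2
G(9) = mex{2,1,1} = 0
G(10) = mex{2,2,1} = 0
G(11) = mex{2,2,1} = 0
G(12) = mex{0,2,2} = 1
G(13) = mex{0,0,2} = 1
G(14) = mex{0,0,2} = 1
G(15) = mex{1,0,0} = 2
G(16) = mex{1,1,0} = 2
G(17) = mex{1,1,0} = 2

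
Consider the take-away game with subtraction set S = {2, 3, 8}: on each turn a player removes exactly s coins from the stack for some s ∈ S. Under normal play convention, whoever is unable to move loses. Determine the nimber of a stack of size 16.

0

G(0) = 0
G(1) = mex{} = 0
G(2) = mex{0} = 1
G(3) = mex{0,0} = 1
G(4) = mex{1,0} = 2
G(5) = mex{1,1} = 0
G(6) = mex{2,1} = 0
G(7) = mex{0,2} = 1
G(8) = mex{0,0,0} = 1
G(9) = mex{1,0,0} = 2
G(10) = mex{1,1,1} = 0
G(11) = mex{2,1,1} = 0
G(12) = mex{0,2,2} = 1
G(13) = mex{0,0,0} = 1
G(14) = mex{1,0,0} = 2
G(15) = mex{1,1,1} = 0
G(16) = mex{2,1,1} = 0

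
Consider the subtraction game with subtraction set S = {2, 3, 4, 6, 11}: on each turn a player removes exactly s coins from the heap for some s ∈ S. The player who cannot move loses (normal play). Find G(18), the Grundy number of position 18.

1

n :  0  1  2  3  4  5  6  7  8  9 10 11 12 13 14 15 16 17 18
G :  0  0  1  1  2  2  3  3  0  0  1  1  2  2  3  3  0  0  1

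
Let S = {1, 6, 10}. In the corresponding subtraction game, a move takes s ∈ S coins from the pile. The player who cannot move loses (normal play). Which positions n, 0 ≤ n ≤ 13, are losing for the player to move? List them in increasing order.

0, 2, 4, 7, 9, 11

n :  0  1  2  3  4  5  6  7  8  9 10 11 12 13
G :  0  1  0  1  0  1  2  0  1  0  1  0  1  2
P-positions are exactly the n with G(n) = 0.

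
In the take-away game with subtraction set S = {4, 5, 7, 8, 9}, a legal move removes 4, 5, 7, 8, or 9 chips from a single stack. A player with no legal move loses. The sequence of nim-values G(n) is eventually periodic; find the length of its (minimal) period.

13

n :  0  1  2  3  4  5  6  7  8  9 10 11 12 13 14 15 16 17 18 19 20 21 22 23 24 25 26 27
G :  0  0  0  0  1  1  1  1  2  2  2  2  3  0  0  0  0  1  1  1  1  2  2  2  2  3  0  0
G(n+13) = G(n) holds for n = 0,…,8 (a full window of length max(S) = 9), so the sequence is purely periodic with period 13.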